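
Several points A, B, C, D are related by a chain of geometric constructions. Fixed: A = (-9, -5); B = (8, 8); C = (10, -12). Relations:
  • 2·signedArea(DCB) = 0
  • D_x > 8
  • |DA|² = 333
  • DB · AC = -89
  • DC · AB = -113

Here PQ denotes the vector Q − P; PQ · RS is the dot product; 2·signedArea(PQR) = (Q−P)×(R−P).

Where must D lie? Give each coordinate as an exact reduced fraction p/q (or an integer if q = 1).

1. D_x = 9  [2·signedArea(DCB) = 0 ∩ DC · AB = -113]
2. D_y = -2  [2·signedArea(DCB) = 0 ∩ DC · AB = -113]
   → D = (9, -2)

D = (9, -2)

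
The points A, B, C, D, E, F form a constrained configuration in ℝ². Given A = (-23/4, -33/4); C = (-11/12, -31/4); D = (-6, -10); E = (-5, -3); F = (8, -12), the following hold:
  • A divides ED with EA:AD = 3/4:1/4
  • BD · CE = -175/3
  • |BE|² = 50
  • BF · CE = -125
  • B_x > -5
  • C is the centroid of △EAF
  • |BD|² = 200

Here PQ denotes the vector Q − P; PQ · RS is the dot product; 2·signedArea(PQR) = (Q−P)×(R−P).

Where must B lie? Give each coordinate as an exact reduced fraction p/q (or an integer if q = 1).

B = (-4, 4)

1. B_x = -4  [line 49/12·x + -19/4·y + 106/3 = 0 ∩ |BE|² = 50]
2. B_y = 4  [line 49/12·x + -19/4·y + 106/3 = 0 ∩ |BE|² = 50]
   → B = (-4, 4)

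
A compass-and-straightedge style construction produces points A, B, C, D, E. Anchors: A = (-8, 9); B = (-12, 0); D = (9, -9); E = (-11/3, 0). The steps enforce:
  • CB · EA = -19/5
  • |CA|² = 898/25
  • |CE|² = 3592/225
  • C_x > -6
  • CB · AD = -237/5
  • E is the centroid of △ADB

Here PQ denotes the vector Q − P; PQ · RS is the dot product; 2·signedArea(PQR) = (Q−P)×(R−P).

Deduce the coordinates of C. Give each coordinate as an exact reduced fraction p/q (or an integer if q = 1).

C = (-27/5, 18/5)

1. C_x = -27/5  [CB · AD = -237/5 ∩ CB · EA = -19/5]
2. C_y = 18/5  [CB · AD = -237/5 ∩ CB · EA = -19/5]
   → C = (-27/5, 18/5)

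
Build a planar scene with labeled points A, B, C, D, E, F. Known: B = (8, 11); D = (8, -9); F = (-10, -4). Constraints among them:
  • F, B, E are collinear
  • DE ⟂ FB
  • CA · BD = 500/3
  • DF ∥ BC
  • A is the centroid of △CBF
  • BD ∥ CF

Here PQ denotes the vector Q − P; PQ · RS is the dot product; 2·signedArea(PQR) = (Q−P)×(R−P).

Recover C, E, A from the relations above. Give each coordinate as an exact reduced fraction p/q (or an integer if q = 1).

A = (-4, 23/3)
C = (-10, 16)
E = (-112/61, 171/61)

1. C_x = -10  [BD ∥ CF ∩ DF ∥ BC]
2. C_y = 16  [BD ∥ CF ∩ DF ∥ BC]
   → C = (-10, 16)
3. E_x = -112/61  [F, B, E are collinear ∩ DE ⟂ FB]
4. E_y = 171/61  [F, B, E are collinear ∩ DE ⟂ FB]
   → E = (-112/61, 171/61)
5. A_x = -4  [A is the centroid of △CBF]
6. A_y = 23/3  [A is the centroid of △CBF]
   → A = (-4, 23/3)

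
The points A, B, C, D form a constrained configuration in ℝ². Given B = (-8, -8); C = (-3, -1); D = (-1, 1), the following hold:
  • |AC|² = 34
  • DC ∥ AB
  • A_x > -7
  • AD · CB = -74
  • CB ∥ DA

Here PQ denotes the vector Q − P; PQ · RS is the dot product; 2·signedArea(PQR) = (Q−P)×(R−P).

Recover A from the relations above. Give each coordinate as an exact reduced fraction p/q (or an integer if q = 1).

1. A_x = -6  [DC ∥ AB ∩ CB ∥ DA]
2. A_y = -6  [DC ∥ AB ∩ CB ∥ DA]
   → A = (-6, -6)

A = (-6, -6)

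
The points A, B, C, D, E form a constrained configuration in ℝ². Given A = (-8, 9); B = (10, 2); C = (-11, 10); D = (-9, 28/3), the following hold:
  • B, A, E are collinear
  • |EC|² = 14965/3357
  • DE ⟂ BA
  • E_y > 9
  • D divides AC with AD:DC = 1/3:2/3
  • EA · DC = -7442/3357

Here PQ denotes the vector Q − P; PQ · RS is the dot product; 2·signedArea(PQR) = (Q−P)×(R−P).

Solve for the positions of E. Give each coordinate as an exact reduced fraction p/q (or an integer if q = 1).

E = (-3350/373, 10498/1119)

1. E_x = -3350/373  [B, A, E are collinear ∩ DE ⟂ BA]
2. E_y = 10498/1119  [B, A, E are collinear ∩ DE ⟂ BA]
   → E = (-3350/373, 10498/1119)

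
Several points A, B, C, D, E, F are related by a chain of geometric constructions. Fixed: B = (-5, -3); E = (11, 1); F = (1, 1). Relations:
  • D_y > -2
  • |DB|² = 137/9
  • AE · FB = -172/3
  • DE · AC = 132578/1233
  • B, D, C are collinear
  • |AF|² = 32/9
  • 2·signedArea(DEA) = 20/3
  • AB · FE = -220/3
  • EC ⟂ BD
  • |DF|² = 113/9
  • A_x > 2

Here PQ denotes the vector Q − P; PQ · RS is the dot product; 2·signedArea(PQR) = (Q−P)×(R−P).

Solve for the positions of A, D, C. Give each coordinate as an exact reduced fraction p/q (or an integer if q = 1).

1. A_x = 7/3  [AB · FE = -220/3 ∩ AE · FB = -172/3]
2. A_y = -1/3  [AB · FE = -220/3 ∩ AE · FB = -172/3]
   → A = (7/3, -1/3)
3. D_x = -4/3  [line 4/3·x + -26/3·y + -38/3 = 0 ∩ |DB|² = 137/9]
4. D_y = -5/3  [line 4/3·x + -26/3·y + -38/3 = 0 ∩ |DB|² = 137/9]
   → D = (-4/3, -5/3)
5. C_x = 1427/137  [B, D, C are collinear ∩ EC ⟂ BD]
6. C_y = 357/137  [B, D, C are collinear ∩ EC ⟂ BD]
   → C = (1427/137, 357/137)

A = (7/3, -1/3)
C = (1427/137, 357/137)
D = (-4/3, -5/3)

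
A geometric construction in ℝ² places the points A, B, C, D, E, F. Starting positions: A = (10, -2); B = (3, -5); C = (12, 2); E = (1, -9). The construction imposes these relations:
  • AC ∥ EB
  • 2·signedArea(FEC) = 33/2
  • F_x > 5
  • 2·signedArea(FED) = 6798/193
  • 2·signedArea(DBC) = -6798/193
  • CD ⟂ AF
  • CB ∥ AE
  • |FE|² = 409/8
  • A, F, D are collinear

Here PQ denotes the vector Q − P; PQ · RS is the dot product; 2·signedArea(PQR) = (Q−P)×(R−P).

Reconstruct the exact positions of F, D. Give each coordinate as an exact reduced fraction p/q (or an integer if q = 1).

D = (2481/193, -241/193)
F = (21/4, -13/4)

1. F_x = 21/4  [line -11·x + 11·y + 187/2 = 0 ∩ |FE|² = 409/8]
2. F_y = -13/4  [line -11·x + 11·y + 187/2 = 0 ∩ |FE|² = 409/8]
   → F = (21/4, -13/4)
3. D_x = 2481/193  [2·signedArea(FED) = 6798/193 ∩ A, F, D are collinear]
4. D_y = -241/193  [2·signedArea(FED) = 6798/193 ∩ A, F, D are collinear]
   → D = (2481/193, -241/193)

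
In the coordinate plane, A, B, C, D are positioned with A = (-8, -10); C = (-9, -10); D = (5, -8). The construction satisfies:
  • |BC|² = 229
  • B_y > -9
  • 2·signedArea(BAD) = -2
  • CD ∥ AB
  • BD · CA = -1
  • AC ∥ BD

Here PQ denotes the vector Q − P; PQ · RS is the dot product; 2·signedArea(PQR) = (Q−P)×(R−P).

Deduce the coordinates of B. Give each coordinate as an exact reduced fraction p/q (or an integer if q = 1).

1. B_x = 6  [AC ∥ BD ∩ CD ∥ AB]
2. B_y = -8  [AC ∥ BD ∩ CD ∥ AB]
   → B = (6, -8)

B = (6, -8)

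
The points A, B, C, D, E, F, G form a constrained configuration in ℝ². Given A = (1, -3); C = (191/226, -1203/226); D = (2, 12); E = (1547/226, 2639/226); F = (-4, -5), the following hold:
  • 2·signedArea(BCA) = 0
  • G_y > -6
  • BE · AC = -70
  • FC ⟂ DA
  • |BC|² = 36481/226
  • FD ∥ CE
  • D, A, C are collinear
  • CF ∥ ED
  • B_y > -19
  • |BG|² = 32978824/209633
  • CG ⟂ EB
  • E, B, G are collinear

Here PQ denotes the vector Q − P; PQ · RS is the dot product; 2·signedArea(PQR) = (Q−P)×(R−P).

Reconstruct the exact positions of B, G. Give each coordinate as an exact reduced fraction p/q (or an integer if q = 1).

B = (0, -18)
G = (590954/209633, -1211320/209633)

1. B_x = 0  [2·signedArea(BCA) = 0 ∩ BE · AC = -70]
2. B_y = -18  [2·signedArea(BCA) = 0 ∩ BE · AC = -70]
   → B = (0, -18)
3. G_x = 590954/209633  [E, B, G are collinear ∩ CG ⟂ EB]
4. G_y = -1211320/209633  [E, B, G are collinear ∩ CG ⟂ EB]
   → G = (590954/209633, -1211320/209633)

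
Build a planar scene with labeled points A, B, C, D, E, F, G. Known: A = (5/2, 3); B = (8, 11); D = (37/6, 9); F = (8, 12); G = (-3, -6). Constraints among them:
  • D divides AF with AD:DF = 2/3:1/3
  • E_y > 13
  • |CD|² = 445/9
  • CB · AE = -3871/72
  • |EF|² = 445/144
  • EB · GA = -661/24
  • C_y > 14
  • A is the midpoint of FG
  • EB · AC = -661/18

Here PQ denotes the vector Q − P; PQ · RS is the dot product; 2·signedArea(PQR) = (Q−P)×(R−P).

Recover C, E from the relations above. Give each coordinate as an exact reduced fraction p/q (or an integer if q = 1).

1. E_x = 107/12  [line -11/2·x + -9·y + 4093/24 = 0 ∩ |EF|² = 445/144]
2. E_y = 27/2  [line -11/2·x + -9·y + 4093/24 = 0 ∩ |EF|² = 445/144]
   → E = (107/12, 27/2)
3. C_x = 59/6  [CB · AE = -3871/72 ∩ EB · AC = -661/18]
4. C_y = 15  [CB · AE = -3871/72 ∩ EB · AC = -661/18]
   → C = (59/6, 15)

C = (59/6, 15)
E = (107/12, 27/2)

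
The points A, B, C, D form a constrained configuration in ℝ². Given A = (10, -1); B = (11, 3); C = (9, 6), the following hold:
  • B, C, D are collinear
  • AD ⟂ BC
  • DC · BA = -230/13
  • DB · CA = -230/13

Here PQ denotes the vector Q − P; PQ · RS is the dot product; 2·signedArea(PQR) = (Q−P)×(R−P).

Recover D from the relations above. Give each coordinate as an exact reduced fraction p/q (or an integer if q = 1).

1. D_x = 163/13  [B, C, D are collinear ∩ AD ⟂ BC]
2. D_y = 9/13  [B, C, D are collinear ∩ AD ⟂ BC]
   → D = (163/13, 9/13)

D = (163/13, 9/13)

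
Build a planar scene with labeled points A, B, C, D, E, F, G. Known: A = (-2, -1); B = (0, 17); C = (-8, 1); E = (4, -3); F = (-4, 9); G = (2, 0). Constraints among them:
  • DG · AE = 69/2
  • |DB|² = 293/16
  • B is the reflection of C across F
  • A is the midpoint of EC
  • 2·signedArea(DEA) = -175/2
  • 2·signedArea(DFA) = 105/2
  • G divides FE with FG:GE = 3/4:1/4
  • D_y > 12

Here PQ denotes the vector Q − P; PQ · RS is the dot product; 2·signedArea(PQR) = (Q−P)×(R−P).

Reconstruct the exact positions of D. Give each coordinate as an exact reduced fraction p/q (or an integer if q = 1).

D = (1/2, 51/4)

1. D_x = 1/2  [2·signedArea(DFA) = 105/2 ∩ 2·signedArea(DEA) = -175/2]
2. D_y = 51/4  [2·signedArea(DFA) = 105/2 ∩ 2·signedArea(DEA) = -175/2]
   → D = (1/2, 51/4)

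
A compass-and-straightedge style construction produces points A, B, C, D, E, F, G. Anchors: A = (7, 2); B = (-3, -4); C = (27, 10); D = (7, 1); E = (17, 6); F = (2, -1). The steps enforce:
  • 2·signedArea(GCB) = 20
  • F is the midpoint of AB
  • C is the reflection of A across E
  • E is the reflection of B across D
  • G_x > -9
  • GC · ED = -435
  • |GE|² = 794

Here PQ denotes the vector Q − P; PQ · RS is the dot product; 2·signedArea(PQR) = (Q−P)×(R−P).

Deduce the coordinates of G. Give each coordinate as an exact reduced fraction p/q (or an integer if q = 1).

1. G_x = -8  [2·signedArea(GCB) = 20 ∩ GC · ED = -435]
2. G_y = -7  [2·signedArea(GCB) = 20 ∩ GC · ED = -435]
   → G = (-8, -7)

G = (-8, -7)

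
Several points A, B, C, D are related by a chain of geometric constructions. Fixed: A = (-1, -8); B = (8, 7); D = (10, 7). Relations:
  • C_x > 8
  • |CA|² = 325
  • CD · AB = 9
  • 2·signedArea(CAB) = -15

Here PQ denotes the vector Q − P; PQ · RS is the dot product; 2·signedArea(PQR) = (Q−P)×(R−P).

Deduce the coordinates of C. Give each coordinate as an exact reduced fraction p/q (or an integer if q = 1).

1. C_x = 9  [CD · AB = 9 ∩ 2·signedArea(CAB) = -15]
2. C_y = 7  [CD · AB = 9 ∩ 2·signedArea(CAB) = -15]
   → C = (9, 7)

C = (9, 7)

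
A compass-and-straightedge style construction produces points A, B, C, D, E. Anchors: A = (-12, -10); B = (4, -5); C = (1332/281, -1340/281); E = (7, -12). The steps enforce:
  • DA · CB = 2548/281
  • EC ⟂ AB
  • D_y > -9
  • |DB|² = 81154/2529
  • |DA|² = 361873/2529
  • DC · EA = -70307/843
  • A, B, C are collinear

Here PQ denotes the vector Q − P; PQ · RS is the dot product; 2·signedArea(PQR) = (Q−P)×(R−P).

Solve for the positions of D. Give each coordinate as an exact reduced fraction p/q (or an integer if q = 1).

1. D_x = -73/843  [DA · CB = 2548/281 ∩ DC · EA = -70307/843]
2. D_y = -7522/843  [DA · CB = 2548/281 ∩ DC · EA = -70307/843]
   → D = (-73/843, -7522/843)

D = (-73/843, -7522/843)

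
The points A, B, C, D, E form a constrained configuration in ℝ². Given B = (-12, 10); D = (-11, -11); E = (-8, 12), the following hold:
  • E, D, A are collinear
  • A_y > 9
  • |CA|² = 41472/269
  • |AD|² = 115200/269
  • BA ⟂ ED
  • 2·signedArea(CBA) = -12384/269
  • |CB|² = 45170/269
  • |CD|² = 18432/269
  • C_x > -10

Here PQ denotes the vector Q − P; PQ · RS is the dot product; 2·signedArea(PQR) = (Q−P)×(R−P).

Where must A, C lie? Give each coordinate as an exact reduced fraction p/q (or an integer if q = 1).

1. A_x = -2239/269  [E, D, A are collinear ∩ BA ⟂ ED]
2. A_y = 2561/269  [E, D, A are collinear ∩ BA ⟂ ED]
   → A = (-2239/269, 2561/269)
3. C_x = -2671/269  [line 129/269·x + 989/269·y + 4042/269 = 0 ∩ |CD|² = 18432/269]
4. C_y = -751/269  [line 129/269·x + 989/269·y + 4042/269 = 0 ∩ |CD|² = 18432/269]
   → C = (-2671/269, -751/269)

A = (-2239/269, 2561/269)
C = (-2671/269, -751/269)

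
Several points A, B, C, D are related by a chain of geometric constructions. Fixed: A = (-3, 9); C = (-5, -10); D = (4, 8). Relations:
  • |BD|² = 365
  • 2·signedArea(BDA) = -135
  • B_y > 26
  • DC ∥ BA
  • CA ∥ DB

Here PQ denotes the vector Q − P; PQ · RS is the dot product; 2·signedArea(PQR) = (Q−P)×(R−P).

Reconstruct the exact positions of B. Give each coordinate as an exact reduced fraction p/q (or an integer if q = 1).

1. B_x = 6  [DC ∥ BA ∩ CA ∥ DB]
2. B_y = 27  [DC ∥ BA ∩ CA ∥ DB]
   → B = (6, 27)

B = (6, 27)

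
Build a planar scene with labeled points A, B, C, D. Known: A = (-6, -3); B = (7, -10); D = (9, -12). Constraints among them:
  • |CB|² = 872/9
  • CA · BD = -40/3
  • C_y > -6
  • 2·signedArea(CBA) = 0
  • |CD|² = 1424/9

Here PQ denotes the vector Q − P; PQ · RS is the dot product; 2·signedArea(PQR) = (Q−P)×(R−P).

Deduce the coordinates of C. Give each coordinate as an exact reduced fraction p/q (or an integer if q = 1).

C = (-5/3, -16/3)

1. C_x = -5/3  [2·signedArea(CBA) = 0 ∩ CA · BD = -40/3]
2. C_y = -16/3  [2·signedArea(CBA) = 0 ∩ CA · BD = -40/3]
   → C = (-5/3, -16/3)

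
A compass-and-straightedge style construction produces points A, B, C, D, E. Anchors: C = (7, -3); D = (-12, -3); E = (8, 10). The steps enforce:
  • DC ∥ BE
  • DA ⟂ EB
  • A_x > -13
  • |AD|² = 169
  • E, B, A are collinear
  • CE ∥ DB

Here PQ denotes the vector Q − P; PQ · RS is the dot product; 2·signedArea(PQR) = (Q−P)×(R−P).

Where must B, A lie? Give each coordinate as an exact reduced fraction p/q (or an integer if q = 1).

1. B_x = -11  [DC ∥ BE ∩ CE ∥ DB]
2. B_y = 10  [DC ∥ BE ∩ CE ∥ DB]
   → B = (-11, 10)
3. A_x = -12  [E, B, A are collinear ∩ DA ⟂ EB]
4. A_y = 10  [E, B, A are collinear ∩ DA ⟂ EB]
   → A = (-12, 10)

A = (-12, 10)
B = (-11, 10)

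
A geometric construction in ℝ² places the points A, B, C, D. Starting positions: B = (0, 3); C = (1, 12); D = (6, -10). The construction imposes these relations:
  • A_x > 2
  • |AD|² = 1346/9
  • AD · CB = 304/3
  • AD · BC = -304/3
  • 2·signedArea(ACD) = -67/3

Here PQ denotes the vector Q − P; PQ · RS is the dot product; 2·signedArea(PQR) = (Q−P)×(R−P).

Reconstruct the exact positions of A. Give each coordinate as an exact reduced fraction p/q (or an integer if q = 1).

A = (7/3, 5/3)

1. A_x = 7/3  [2·signedArea(ACD) = -67/3 ∩ AD · CB = 304/3]
2. A_y = 5/3  [2·signedArea(ACD) = -67/3 ∩ AD · CB = 304/3]
   → A = (7/3, 5/3)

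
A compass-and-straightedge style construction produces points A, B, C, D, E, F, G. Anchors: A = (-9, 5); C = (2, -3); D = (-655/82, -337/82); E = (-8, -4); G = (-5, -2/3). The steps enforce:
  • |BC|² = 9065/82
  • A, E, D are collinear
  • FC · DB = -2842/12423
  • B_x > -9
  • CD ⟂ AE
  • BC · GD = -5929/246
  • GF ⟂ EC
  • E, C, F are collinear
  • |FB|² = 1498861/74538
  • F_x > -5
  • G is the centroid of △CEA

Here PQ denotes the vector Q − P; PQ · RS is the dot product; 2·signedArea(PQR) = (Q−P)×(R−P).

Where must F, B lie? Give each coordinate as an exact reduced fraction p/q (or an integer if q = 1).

1. F_x = -1424/303  [E, C, F are collinear ∩ GF ⟂ EC]
2. F_y = -1112/303  [E, C, F are collinear ∩ GF ⟂ EC]
   → F = (-1424/303, -1112/303)
3. B_x = -683/82  [BC · GD = -5929/246 ∩ FC · DB = -2842/12423]
4. B_y = -85/82  [BC · GD = -5929/246 ∩ FC · DB = -2842/12423]
   → B = (-683/82, -85/82)

B = (-683/82, -85/82)
F = (-1424/303, -1112/303)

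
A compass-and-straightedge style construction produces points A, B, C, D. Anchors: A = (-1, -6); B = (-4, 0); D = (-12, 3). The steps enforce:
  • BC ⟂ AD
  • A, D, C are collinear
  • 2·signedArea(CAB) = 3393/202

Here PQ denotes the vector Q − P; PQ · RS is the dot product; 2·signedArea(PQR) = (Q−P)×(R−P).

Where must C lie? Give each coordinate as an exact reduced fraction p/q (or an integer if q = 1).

1. C_x = -1159/202  [A, D, C are collinear ∩ BC ⟂ AD]
2. C_y = -429/202  [A, D, C are collinear ∩ BC ⟂ AD]
   → C = (-1159/202, -429/202)

C = (-1159/202, -429/202)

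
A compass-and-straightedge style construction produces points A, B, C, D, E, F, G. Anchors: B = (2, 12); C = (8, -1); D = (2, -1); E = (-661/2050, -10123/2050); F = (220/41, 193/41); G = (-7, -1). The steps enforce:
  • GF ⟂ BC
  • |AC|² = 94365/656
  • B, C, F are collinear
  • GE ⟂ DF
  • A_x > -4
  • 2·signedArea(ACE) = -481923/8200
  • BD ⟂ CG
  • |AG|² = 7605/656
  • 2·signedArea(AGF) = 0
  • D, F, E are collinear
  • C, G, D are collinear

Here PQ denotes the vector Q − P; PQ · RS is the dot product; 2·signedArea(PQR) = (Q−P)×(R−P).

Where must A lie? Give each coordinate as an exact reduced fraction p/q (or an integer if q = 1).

A = (-641/164, 35/82)

1. A_x = -641/164  [2·signedArea(AGF) = 0 ∩ 2·signedArea(ACE) = -481923/8200]
2. A_y = 35/82  [2·signedArea(AGF) = 0 ∩ 2·signedArea(ACE) = -481923/8200]
   → A = (-641/164, 35/82)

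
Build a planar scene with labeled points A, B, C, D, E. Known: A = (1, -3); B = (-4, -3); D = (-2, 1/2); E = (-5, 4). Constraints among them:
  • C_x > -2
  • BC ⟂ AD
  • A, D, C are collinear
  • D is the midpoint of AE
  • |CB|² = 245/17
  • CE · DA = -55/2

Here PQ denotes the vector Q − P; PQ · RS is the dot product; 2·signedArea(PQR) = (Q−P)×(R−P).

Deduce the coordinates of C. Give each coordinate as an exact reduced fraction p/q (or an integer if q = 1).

C = (-19/17, -9/17)

1. C_x = -19/17  [A, D, C are collinear ∩ BC ⟂ AD]
2. C_y = -9/17  [A, D, C are collinear ∩ BC ⟂ AD]
   → C = (-19/17, -9/17)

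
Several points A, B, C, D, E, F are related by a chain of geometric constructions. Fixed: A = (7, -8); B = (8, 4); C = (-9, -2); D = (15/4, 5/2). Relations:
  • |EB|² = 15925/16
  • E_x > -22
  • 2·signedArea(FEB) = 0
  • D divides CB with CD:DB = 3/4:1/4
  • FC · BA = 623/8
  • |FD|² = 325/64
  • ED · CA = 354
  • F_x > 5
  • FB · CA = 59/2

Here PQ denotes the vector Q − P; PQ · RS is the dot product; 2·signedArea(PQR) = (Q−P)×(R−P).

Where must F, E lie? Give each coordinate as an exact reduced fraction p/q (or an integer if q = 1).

1. F_x = 47/8  [FC · BA = 623/8 ∩ FB · CA = 59/2]
2. F_y = 13/4  [FC · BA = 623/8 ∩ FB · CA = 59/2]
   → F = (47/8, 13/4)
3. E_x = -87/4  [2·signedArea(FEB) = 0 ∩ ED · CA = 354]
4. E_y = -13/2  [2·signedArea(FEB) = 0 ∩ ED · CA = 354]
   → E = (-87/4, -13/2)

E = (-87/4, -13/2)
F = (47/8, 13/4)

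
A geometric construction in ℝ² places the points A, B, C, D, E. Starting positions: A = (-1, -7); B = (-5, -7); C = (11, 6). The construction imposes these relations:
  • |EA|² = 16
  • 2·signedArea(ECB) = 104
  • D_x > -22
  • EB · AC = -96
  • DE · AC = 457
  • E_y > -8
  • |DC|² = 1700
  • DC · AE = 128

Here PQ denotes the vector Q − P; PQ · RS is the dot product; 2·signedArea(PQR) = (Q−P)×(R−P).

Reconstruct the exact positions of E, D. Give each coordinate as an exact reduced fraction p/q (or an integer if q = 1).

D = (-21, -20)
E = (3, -7)

1. E_x = 3  [2·signedArea(ECB) = 104 ∩ EB · AC = -96]
2. E_y = -7  [2·signedArea(ECB) = 104 ∩ EB · AC = -96]
   → E = (3, -7)
3. D_x = -21  [DC · AE = 128 ∩ DE · AC = 457]
4. D_y = -20  [DC · AE = 128 ∩ DE · AC = 457]
   → D = (-21, -20)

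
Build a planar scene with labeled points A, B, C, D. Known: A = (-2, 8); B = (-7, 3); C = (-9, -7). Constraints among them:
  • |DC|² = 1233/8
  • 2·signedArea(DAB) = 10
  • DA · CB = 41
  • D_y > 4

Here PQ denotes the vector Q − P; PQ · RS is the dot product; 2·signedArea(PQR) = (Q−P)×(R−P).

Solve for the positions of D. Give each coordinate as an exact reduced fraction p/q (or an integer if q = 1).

1. D_x = -15/4  [2·signedArea(DAB) = 10 ∩ DA · CB = 41]
2. D_y = 17/4  [2·signedArea(DAB) = 10 ∩ DA · CB = 41]
   → D = (-15/4, 17/4)

D = (-15/4, 17/4)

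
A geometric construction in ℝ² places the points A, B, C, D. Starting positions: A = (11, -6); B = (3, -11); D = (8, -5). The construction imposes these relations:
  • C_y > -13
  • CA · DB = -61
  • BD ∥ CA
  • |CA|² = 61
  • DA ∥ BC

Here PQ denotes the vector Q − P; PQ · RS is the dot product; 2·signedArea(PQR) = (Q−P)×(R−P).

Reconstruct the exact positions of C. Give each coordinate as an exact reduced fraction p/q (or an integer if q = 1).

1. C_x = 6  [BD ∥ CA ∩ DA ∥ BC]
2. C_y = -12  [BD ∥ CA ∩ DA ∥ BC]
   → C = (6, -12)

C = (6, -12)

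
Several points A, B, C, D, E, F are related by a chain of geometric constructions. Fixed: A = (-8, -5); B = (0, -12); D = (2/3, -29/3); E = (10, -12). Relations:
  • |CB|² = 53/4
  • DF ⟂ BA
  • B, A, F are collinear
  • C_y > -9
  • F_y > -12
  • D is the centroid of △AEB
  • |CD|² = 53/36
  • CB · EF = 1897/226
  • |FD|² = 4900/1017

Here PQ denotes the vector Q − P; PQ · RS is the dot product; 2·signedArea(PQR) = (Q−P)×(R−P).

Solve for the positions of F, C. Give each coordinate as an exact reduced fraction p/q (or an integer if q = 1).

1. F_x = -88/113  [B, A, F are collinear ∩ DF ⟂ BA]
2. F_y = -1279/113  [B, A, F are collinear ∩ DF ⟂ BA]
   → F = (-88/113, -1279/113)
3. C_x = 1  [line 1218/113·x + -77/113·y + -3745/226 = 0 ∩ |CD|² = 53/36]
4. C_y = -17/2  [line 1218/113·x + -77/113·y + -3745/226 = 0 ∩ |CD|² = 53/36]
   → C = (1, -17/2)

C = (1, -17/2)
F = (-88/113, -1279/113)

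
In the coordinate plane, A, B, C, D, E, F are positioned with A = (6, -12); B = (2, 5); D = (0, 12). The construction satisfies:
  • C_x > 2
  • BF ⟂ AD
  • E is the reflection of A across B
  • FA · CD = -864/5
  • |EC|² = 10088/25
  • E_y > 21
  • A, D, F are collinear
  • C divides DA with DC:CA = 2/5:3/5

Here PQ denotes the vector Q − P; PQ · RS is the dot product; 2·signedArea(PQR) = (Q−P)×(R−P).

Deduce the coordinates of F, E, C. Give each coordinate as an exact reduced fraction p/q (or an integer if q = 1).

C = (12/5, 12/5)
E = (-2, 22)
F = (30/17, 84/17)

1. F_x = 30/17  [A, D, F are collinear ∩ BF ⟂ AD]
2. F_y = 84/17  [A, D, F are collinear ∩ BF ⟂ AD]
   → F = (30/17, 84/17)
3. E_x = -2  [E is the reflection of A across B]
4. E_y = 22  [E is the reflection of A across B]
   → E = (-2, 22)
5. C_x = 12/5  [C divides DA with DC:CA = 2/5:3/5]
6. C_y = 12/5  [C divides DA with DC:CA = 2/5:3/5]
   → C = (12/5, 12/5)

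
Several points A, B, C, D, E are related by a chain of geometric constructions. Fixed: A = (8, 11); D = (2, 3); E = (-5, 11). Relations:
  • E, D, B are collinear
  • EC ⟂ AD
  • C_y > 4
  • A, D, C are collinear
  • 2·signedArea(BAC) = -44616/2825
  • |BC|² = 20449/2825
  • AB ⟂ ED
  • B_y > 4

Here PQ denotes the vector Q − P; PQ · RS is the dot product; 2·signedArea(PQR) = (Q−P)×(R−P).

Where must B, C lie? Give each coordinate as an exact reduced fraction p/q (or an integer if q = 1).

B = (72/113, 515/113)
C = (83/25, 119/25)

1. B_x = 72/113  [E, D, B are collinear ∩ AB ⟂ ED]
2. B_y = 515/113  [E, D, B are collinear ∩ AB ⟂ ED]
   → B = (72/113, 515/113)
3. C_x = 83/25  [A, D, C are collinear ∩ EC ⟂ AD]
4. C_y = 119/25  [A, D, C are collinear ∩ EC ⟂ AD]
   → C = (83/25, 119/25)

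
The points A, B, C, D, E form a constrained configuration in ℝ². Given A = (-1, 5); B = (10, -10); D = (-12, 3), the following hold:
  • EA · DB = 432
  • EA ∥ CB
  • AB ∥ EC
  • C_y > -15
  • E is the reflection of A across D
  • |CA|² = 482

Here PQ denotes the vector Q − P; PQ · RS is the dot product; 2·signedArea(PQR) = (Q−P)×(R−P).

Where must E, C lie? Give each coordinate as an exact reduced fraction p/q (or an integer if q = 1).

1. E_x = -23  [E is the reflection of A across D]
2. E_y = 1  [E is the reflection of A across D]
   → E = (-23, 1)
3. C_x = -12  [EA ∥ CB ∩ AB ∥ EC]
4. C_y = -14  [EA ∥ CB ∩ AB ∥ EC]
   → C = (-12, -14)

C = (-12, -14)
E = (-23, 1)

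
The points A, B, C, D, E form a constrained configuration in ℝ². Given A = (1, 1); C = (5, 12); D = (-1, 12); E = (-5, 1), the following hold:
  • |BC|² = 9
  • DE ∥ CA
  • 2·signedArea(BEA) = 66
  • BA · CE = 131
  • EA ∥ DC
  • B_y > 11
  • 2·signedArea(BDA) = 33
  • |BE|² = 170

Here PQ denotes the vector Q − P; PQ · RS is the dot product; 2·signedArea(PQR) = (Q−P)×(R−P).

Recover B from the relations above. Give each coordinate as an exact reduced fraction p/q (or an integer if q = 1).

1. B_x = 2  [2·signedArea(BEA) = 66 ∩ BA · CE = 131]
2. B_y = 12  [2·signedArea(BEA) = 66 ∩ BA · CE = 131]
   → B = (2, 12)

B = (2, 12)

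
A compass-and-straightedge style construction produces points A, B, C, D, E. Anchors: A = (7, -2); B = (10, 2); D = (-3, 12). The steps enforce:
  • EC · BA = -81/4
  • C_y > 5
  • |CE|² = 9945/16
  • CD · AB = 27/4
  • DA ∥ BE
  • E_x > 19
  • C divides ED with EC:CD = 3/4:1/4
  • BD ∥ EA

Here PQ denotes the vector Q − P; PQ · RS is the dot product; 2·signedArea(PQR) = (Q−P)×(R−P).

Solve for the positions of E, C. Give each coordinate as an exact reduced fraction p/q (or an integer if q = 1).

1. E_x = 20  [BD ∥ EA ∩ DA ∥ BE]
2. E_y = -12  [BD ∥ EA ∩ DA ∥ BE]
   → E = (20, -12)
3. C_x = 11/4  [C divides ED with EC:CD = 3/4:1/4]
4. C_y = 6  [C divides ED with EC:CD = 3/4:1/4]
   → C = (11/4, 6)

C = (11/4, 6)
E = (20, -12)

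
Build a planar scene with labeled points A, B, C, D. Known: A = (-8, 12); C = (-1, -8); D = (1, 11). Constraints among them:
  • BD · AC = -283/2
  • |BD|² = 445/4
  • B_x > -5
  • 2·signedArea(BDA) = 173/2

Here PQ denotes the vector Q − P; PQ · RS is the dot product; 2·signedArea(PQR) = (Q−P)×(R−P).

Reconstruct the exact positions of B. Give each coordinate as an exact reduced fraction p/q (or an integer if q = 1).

B = (-9/2, 2)

1. B_x = -9/2  [2·signedArea(BDA) = 173/2 ∩ BD · AC = -283/2]
2. B_y = 2  [2·signedArea(BDA) = 173/2 ∩ BD · AC = -283/2]
   → B = (-9/2, 2)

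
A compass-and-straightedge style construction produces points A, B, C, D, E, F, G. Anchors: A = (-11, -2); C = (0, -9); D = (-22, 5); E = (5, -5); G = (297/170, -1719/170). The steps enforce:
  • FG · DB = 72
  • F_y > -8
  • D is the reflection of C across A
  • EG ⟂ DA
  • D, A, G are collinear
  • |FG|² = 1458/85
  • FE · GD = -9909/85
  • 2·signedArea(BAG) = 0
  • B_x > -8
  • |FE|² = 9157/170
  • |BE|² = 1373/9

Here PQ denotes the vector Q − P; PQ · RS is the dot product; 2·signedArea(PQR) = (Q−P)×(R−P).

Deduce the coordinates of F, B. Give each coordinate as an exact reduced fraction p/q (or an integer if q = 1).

B = (-22/3, -13/3)
F = (-297/170, -1341/170)

1. F_x = -297/170  [line 4037/170·x + -2569/170·y + -6606/85 = 0 ∩ |FG|² = 1458/85]
2. F_y = -1341/170  [line 4037/170·x + -2569/170·y + -6606/85 = 0 ∩ |FG|² = 1458/85]
   → F = (-297/170, -1341/170)
3. B_x = -22/3  [2·signedArea(BAG) = 0 ∩ FG · DB = 72]
4. B_y = -13/3  [2·signedArea(BAG) = 0 ∩ FG · DB = 72]
   → B = (-22/3, -13/3)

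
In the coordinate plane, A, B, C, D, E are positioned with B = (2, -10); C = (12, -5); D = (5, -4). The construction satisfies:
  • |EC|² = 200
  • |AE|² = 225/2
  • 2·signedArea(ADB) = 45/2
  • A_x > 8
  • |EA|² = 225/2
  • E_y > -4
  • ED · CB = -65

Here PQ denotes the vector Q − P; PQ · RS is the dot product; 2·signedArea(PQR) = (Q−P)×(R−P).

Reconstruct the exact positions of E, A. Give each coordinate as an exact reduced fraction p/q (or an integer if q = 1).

1. E_x = -2  [line 10·x + 5·y + 35 = 0 ∩ |EC|² = 200]
2. E_y = -3  [line 10·x + 5·y + 35 = 0 ∩ |EC|² = 200]
   → E = (-2, -3)
3. A_x = 17/2  [line 6·x + -3·y + -129/2 = 0 ∩ |AE|² = 225/2]
4. A_y = -9/2  [line 6·x + -3·y + -129/2 = 0 ∩ |AE|² = 225/2]
   → A = (17/2, -9/2)

A = (17/2, -9/2)
E = (-2, -3)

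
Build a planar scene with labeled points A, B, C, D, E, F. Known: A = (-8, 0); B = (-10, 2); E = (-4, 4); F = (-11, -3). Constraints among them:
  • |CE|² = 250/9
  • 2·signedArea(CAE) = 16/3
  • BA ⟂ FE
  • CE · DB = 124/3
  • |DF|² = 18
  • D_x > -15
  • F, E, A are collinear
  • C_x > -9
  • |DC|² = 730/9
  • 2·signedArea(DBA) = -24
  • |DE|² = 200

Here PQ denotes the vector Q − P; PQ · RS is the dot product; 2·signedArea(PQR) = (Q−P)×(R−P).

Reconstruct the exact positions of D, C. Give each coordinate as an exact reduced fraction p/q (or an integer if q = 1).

1. D_x = -14  [line 2·x + 2·y + 40 = 0 ∩ |DF|² = 18]
2. D_y = -6  [line 2·x + 2·y + 40 = 0 ∩ |DF|² = 18]
   → D = (-14, -6)
3. C_x = -25/3  [CE · DB = 124/3 ∩ 2·signedArea(CAE) = 16/3]
4. C_y = 1  [CE · DB = 124/3 ∩ 2·signedArea(CAE) = 16/3]
   → C = (-25/3, 1)

C = (-25/3, 1)
D = (-14, -6)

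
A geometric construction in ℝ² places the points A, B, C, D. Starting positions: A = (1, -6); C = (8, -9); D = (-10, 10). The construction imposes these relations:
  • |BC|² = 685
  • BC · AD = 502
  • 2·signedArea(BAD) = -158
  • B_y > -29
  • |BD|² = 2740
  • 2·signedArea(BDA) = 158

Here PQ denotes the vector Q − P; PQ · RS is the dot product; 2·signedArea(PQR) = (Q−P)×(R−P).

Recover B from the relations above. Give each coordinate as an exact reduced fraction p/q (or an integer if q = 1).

1. B_x = 26  [2·signedArea(BAD) = -158 ∩ BC · AD = 502]
2. B_y = -28  [2·signedArea(BAD) = -158 ∩ BC · AD = 502]
   → B = (26, -28)

B = (26, -28)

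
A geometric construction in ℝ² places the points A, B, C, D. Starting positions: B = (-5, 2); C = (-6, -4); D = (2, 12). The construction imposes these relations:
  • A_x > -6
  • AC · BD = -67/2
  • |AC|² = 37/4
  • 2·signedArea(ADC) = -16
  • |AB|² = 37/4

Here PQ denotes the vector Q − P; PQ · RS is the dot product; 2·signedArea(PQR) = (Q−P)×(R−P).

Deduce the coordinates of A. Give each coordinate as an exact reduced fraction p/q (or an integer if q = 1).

A = (-11/2, -1)

1. A_x = -11/2  [2·signedArea(ADC) = -16 ∩ AC · BD = -67/2]
2. A_y = -1  [2·signedArea(ADC) = -16 ∩ AC · BD = -67/2]
   → A = (-11/2, -1)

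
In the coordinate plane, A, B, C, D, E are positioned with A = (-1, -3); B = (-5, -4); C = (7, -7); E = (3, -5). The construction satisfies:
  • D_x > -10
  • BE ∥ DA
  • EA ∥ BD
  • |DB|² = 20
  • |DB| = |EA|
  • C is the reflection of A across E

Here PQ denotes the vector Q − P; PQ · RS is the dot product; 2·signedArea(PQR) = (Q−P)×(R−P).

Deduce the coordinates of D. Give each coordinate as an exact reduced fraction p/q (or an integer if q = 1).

1. D_x = -9  [BE ∥ DA ∩ EA ∥ BD]
2. D_y = -2  [BE ∥ DA ∩ EA ∥ BD]
   → D = (-9, -2)

D = (-9, -2)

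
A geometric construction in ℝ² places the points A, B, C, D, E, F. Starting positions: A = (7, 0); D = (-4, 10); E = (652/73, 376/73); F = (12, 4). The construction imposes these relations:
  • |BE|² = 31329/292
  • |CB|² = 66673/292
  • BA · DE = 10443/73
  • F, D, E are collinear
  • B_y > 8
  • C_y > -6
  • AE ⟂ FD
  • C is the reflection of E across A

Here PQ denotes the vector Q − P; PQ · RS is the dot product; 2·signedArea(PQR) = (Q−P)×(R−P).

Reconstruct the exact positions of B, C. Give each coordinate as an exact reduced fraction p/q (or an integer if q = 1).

B = (-56/73, 1283/146)
C = (370/73, -376/73)

1. B_x = -56/73  [line -944/73·x + 354/73·y + -3835/73 = 0 ∩ |BE|² = 31329/292]
2. B_y = 1283/146  [line -944/73·x + 354/73·y + -3835/73 = 0 ∩ |BE|² = 31329/292]
   → B = (-56/73, 1283/146)
3. C_x = 370/73  [C is the reflection of E across A]
4. C_y = -376/73  [C is the reflection of E across A]
   → C = (370/73, -376/73)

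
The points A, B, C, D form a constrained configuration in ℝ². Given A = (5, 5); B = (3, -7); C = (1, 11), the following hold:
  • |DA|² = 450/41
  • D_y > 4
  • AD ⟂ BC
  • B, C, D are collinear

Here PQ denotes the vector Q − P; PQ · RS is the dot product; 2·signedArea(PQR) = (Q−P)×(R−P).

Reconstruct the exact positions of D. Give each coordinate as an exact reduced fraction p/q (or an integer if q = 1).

D = (70/41, 190/41)

1. D_x = 70/41  [B, C, D are collinear ∩ AD ⟂ BC]
2. D_y = 190/41  [B, C, D are collinear ∩ AD ⟂ BC]
   → D = (70/41, 190/41)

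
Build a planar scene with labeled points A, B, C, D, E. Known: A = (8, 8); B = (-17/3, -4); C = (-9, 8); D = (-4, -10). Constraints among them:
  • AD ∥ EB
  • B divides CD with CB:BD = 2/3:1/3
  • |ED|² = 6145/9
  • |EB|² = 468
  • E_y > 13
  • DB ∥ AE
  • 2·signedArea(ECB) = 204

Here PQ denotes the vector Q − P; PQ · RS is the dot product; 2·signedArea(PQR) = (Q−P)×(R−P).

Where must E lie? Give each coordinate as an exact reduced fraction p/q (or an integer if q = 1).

1. E_x = 19/3  [AD ∥ EB ∩ DB ∥ AE]
2. E_y = 14  [AD ∥ EB ∩ DB ∥ AE]
   → E = (19/3, 14)

E = (19/3, 14)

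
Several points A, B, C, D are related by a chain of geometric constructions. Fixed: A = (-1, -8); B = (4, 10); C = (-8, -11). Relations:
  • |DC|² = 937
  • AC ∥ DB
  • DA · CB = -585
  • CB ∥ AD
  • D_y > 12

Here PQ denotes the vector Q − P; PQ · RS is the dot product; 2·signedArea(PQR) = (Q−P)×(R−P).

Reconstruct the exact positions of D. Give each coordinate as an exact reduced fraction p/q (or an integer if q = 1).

D = (11, 13)

1. D_x = 11  [AC ∥ DB ∩ CB ∥ AD]
2. D_y = 13  [AC ∥ DB ∩ CB ∥ AD]
   → D = (11, 13)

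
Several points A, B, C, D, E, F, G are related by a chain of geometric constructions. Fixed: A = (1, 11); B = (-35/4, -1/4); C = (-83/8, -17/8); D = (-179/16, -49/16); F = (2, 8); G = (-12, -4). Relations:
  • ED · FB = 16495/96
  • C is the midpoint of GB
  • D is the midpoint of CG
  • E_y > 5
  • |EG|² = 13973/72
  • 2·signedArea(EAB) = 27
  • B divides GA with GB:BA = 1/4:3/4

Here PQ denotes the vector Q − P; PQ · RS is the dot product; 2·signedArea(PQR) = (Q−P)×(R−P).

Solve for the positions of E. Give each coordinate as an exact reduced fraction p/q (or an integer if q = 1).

E = (-19/12, 21/4)

1. E_x = -19/12  [ED · FB = 16495/96 ∩ 2·signedArea(EAB) = 27]
2. E_y = 21/4  [ED · FB = 16495/96 ∩ 2·signedArea(EAB) = 27]
   → E = (-19/12, 21/4)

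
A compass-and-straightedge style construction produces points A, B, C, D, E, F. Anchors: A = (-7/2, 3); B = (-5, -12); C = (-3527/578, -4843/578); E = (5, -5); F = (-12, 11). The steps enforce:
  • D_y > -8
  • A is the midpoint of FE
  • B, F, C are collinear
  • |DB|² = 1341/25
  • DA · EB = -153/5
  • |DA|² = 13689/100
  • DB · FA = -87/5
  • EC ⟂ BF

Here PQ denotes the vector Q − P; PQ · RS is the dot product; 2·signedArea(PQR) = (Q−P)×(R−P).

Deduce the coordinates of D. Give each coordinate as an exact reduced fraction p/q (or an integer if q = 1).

D = (1, -39/5)

1. D_x = 1  [DB · FA = -87/5 ∩ DA · EB = -153/5]
2. D_y = -39/5  [DB · FA = -87/5 ∩ DA · EB = -153/5]
   → D = (1, -39/5)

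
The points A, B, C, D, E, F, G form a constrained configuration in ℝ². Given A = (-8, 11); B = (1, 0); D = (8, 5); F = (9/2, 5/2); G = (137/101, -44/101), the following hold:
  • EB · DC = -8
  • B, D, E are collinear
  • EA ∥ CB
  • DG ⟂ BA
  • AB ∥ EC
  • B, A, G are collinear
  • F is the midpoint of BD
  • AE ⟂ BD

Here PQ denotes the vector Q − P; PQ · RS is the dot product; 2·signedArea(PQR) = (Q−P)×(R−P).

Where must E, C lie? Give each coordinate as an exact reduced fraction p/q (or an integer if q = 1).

C = (342/37, -427/37)
E = (9/37, -20/37)

1. E_x = 9/37  [B, D, E are collinear ∩ AE ⟂ BD]
2. E_y = -20/37  [B, D, E are collinear ∩ AE ⟂ BD]
   → E = (9/37, -20/37)
3. C_x = 342/37  [EA ∥ CB ∩ AB ∥ EC]
4. C_y = -427/37  [EA ∥ CB ∩ AB ∥ EC]
   → C = (342/37, -427/37)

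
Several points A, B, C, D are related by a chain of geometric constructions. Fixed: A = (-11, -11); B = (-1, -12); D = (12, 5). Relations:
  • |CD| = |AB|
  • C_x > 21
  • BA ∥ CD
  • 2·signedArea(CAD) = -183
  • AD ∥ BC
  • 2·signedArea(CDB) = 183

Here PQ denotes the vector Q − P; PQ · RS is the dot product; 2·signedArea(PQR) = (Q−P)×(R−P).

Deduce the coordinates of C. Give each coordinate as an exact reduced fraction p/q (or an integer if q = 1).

C = (22, 4)

1. C_x = 22  [BA ∥ CD ∩ AD ∥ BC]
2. C_y = 4  [BA ∥ CD ∩ AD ∥ BC]
   → C = (22, 4)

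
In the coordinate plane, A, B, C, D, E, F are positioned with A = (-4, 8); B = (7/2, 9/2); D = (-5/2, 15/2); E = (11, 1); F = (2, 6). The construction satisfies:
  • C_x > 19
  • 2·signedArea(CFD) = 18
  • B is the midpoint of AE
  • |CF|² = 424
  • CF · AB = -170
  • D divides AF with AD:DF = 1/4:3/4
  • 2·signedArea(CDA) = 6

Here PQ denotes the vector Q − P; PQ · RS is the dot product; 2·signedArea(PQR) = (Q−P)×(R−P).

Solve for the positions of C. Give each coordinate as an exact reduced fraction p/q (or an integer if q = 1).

1. C_x = 20  [2·signedArea(CDA) = 6 ∩ CF · AB = -170]
2. C_y = -4  [2·signedArea(CDA) = 6 ∩ CF · AB = -170]
   → C = (20, -4)

C = (20, -4)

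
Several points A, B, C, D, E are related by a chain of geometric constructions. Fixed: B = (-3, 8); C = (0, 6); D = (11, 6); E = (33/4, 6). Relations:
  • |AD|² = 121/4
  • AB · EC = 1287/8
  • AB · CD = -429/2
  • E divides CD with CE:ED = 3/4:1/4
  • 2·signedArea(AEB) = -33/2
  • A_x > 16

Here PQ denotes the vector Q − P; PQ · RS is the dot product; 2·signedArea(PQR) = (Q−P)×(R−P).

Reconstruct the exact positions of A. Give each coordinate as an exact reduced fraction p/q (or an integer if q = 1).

1. A_x = 33/2  [AB · CD = -429/2 ∩ 2·signedArea(AEB) = -33/2]
2. A_y = 6  [AB · CD = -429/2 ∩ 2·signedArea(AEB) = -33/2]
   → A = (33/2, 6)

A = (33/2, 6)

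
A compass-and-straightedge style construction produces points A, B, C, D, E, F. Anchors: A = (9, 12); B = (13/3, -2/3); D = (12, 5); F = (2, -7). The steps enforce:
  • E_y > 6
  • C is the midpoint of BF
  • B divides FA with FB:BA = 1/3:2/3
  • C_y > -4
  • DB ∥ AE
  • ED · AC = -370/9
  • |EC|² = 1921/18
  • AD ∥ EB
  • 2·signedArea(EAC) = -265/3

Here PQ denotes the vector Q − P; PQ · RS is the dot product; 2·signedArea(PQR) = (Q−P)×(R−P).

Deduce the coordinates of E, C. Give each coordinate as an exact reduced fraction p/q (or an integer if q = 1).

1. E_x = 4/3  [AD ∥ EB ∩ DB ∥ AE]
2. E_y = 19/3  [AD ∥ EB ∩ DB ∥ AE]
   → E = (4/3, 19/3)
3. C_x = 19/6  [C is the midpoint of BF]
4. C_y = -23/6  [C is the midpoint of BF]
   → C = (19/6, -23/6)

C = (19/6, -23/6)
E = (4/3, 19/3)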